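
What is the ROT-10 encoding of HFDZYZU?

H(7): 7+10=17 → R
F(5): 5+10=15 → P
D(3): 3+10=13 → N
Z(25): 25+10=35≡9 → J
Y(24): 24+10=34≡8 → I
Z(25): 25+10=35≡9 → J
U(20): 20+10=30≡4 → E

RPNJIJE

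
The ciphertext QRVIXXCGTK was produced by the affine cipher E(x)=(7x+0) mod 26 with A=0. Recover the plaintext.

GVDQHHEMZU

The inverse of 7 mod 26 is 15, since 7·15=105≡1. Apply D(y)=15·(y−0) mod 26:
Q(16): 15·(16−0)=240≡6 → G
R(17): 15·(17−0)=255≡21 → V
V(21): 15·(21−0)=315≡3 → D
I(8): 15·(8−0)=120≡16 → Q
X(23): 15·(23−0)=345≡7 → H
X(23): 15·(23−0)=345≡7 → H
C(2): 15·(2−0)=30≡4 → E
G(6): 15·(6−0)=90≡12 → M
T(19): 15·(19−0)=285≡25 → Z
K(10): 15·(10−0)=150≡20 → U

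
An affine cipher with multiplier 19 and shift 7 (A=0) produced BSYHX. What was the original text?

MRFAU

The inverse of 19 mod 26 is 11, since 19·11=209≡1. Apply D(y)=11·(y−7) mod 26:
B(1): 11·(1−7)=-66≡12 → M
S(18): 11·(18−7)=121≡17 → R
Y(24): 11·(24−7)=187≡5 → F
H(7): 11·(7−7)=0 → A
X(23): 11·(23−7)=176≡20 → U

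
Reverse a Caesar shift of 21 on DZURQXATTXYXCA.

IEZWVCFYYCDCHF

D(3): 3−21=-18≡8 → I
Z(25): 25−21=4 → E
U(20): 20−21=-1≡25 → Z
R(17): 17−21=-4≡22 → W
Q(16): 16−21=-5≡21 → V
X(23): 23−21=2 → C
A(0): 0−21=-21≡5 → F
T(19): 19−21=-2≡24 → Y
T(19): 19−21=-2≡24 → Y
X(23): 23−21=2 → C
Y(24): 24−21=3 → D
X(23): 23−21=2 → C
C(2): 2−21=-19≡7 → H
A(0): 0−21=-21≡5 → F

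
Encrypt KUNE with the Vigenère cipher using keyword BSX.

LMKF

Repeat the key across the message: BSXB
K(10)+B(1): 11 → L
U(20)+S(18): 38≡12 → M
N(13)+X(23): 36≡10 → K
E(4)+B(1): 5 → F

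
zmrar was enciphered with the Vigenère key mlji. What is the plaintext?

Repeat the key across the ciphertext: mljim
z(25)−m(12): 13 → n
m(12)−l(11): 1 → b
r(17)−j(9): 8 → i
a(0)−i(8): -8≡18 → s
r(17)−m(12): 5 → f

nbisf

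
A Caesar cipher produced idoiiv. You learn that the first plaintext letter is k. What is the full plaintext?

kfqkkx

From the crib: i(8)−k(10)=-2≡24, so the shift is 24.
Subtract 24 from each ciphertext letter:
i(8): 8−24=-16≡10 → k
d(3): 3−24=-21≡5 → f
o(14): 14−24=-10≡16 → q
i(8): 8−24=-16≡10 → k
i(8): 8−24=-16≡10 → k
v(21): 21−24=-3≡23 → x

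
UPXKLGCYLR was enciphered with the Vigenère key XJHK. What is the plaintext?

Repeat the key across the ciphertext: XJHKXJHKXJ
U(20)−X(23): -3≡23 → X
P(15)−J(9): 6 → G
X(23)−H(7): 16 → Q
K(10)−K(10): 0 → A
L(11)−X(23): -12≡14 → O
G(6)−J(9): -3≡23 → X
C(2)−H(7): -5≡21 → V
Y(24)−K(10): 14 → O
L(11)−X(23): -12≡14 → O
R(17)−J(9): 8 → I

XGQAOXVOOI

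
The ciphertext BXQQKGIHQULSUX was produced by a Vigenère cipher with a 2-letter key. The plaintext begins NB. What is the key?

Subtract each crib letter from the matching ciphertext letter (mod 26):
B(1)−N(13)=-12≡14 → O
X(23)−B(1)=22 → W

OW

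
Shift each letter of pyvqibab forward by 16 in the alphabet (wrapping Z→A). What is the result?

folgyrqr

p(15): 15+16=31≡5 → f
y(24): 24+16=40≡14 → o
v(21): 21+16=37≡11 → l
q(16): 16+16=32≡6 → g
i(8): 8+16=24 → y
b(1): 1+16=17 → r
a(0): 0+16=16 → q
b(1): 1+16=17 → r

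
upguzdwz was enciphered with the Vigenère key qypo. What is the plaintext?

errgjfhl

Repeat the key across the ciphertext: qypoqypo
u(20)−q(16): 4 → e
p(15)−y(24): -9≡17 → r
g(6)−p(15): -9≡17 → r
u(20)−o(14): 6 → g
z(25)−q(16): 9 → j
d(3)−y(24): -21≡5 → f
w(22)−p(15): 7 → h
z(25)−o(14): 11 → l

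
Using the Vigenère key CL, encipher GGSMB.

IRUXD

Repeat the key across the message: CLCLC
G(6)+C(2): 8 → I
G(6)+L(11): 17 → R
S(18)+C(2): 20 → U
M(12)+L(11): 23 → X
B(1)+C(2): 3 → D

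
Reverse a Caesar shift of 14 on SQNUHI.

ECZGTU

S(18): 18−14=4 → E
Q(16): 16−14=2 → C
N(13): 13−14=-1≡25 → Z
U(20): 20−14=6 → G
H(7): 7−14=-7≡19 → T
I(8): 8−14=-6≡20 → U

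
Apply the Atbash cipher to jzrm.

qain

j(9) → q(16)
z(25) → a(0)
r(17) → i(8)
m(12) → n(13)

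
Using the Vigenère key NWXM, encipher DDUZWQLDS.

Repeat the key across the message: NWXMNWXMN
D(3)+N(13): 16 → Q
D(3)+W(22): 25 → Z
U(20)+X(23): 43≡17 → R
Z(25)+M(12): 37≡11 → L
W(22)+N(13): 35≡9 → J
Q(16)+W(22): 38≡12 → M
L(11)+X(23): 34≡8 → I
D(3)+M(12): 15 → P
S(18)+N(13): 31≡5 → F

QZRLJMIPF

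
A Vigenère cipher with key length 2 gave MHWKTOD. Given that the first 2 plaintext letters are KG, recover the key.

CB

Subtract each crib letter from the matching ciphertext letter (mod 26):
M(12)−K(10)=2 → C
H(7)−G(6)=1 → B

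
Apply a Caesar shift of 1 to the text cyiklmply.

c(2): 2+1=3 → d
y(24): 24+1=25 → z
i(8): 8+1=9 → j
k(10): 10+1=11 → l
l(11): 11+1=12 → m
m(12): 12+1=13 → n
p(15): 15+1=16 → q
l(11): 11+1=12 → m
y(24): 24+1=25 → z

dzjlmnqmz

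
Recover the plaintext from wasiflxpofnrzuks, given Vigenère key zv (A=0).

xftngqyupkowazlx

Repeat the key across the ciphertext: zvzvzvzvzvzvzvzv
w(22)−z(25): -3≡23 → x
a(0)−v(21): -21≡5 → f
s(18)−z(25): -7≡19 → t
i(8)−v(21): -13≡13 → n
f(5)−z(25): -20≡6 → g
l(11)−v(21): -10≡16 → q
x(23)−z(25): -2≡24 → y
p(15)−v(21): -6≡20 → u
o(14)−z(25): -11≡15 → p
f(5)−v(21): -16≡10 → k
n(13)−z(25): -12≡14 → o
r(17)−v(21): -4≡22 → w
z(25)−z(25): 0 → a
u(20)−v(21): -1≡25 → z
k(10)−z(25): -15≡11 → l
s(18)−v(21): -3≡23 → x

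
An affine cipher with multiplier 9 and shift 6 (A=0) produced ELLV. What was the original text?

UPPT

The inverse of 9 mod 26 is 3, since 9·3=27≡1. Apply D(y)=3·(y−6) mod 26:
E(4): 3·(4−6)=-6≡20 → U
L(11): 3·(11−6)=15 → P
L(11): 3·(11−6)=15 → P
V(21): 3·(21−6)=45≡19 → T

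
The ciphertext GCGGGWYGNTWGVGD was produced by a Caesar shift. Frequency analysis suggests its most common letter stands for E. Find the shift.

2

The most frequent ciphertext letter is G (appears 7 times).
G is position 6; E is position 4.
Shift = 2.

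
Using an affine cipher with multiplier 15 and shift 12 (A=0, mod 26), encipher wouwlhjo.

w(22): 15·22+12=342≡4 → e
o(14): 15·14+12=222≡14 → o
u(20): 15·20+12=312≡0 → a
w(22): 15·22+12=342≡4 → e
l(11): 15·11+12=177≡21 → v
h(7): 15·7+12=117≡13 → n
j(9): 15·9+12=147≡17 → r
o(14): 15·14+12=222≡14 → o

eoaevnro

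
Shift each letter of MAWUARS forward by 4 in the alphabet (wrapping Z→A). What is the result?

M(12): 12+4=16 → Q
A(0): 0+4=4 → E
W(22): 22+4=26≡0 → A
U(20): 20+4=24 → Y
A(0): 0+4=4 → E
R(17): 17+4=21 → V
S(18): 18+4=22 → W

QEAYEVW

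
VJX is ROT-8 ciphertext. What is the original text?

NBP

V(21): 21−8=13 → N
J(9): 9−8=1 → B
X(23): 23−8=15 → P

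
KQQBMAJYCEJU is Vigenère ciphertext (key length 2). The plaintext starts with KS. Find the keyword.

AY

Subtract each crib letter from the matching ciphertext letter (mod 26):
K(10)−K(10)=0 → A
Q(16)−S(18)=-2≡24 → Y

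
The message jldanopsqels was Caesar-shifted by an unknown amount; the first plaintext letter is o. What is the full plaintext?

From the crib: j(9)−o(14)=-5≡21, so the shift is 21.
Subtract 21 from each ciphertext letter:
j(9): 9−21=-12≡14 → o
l(11): 11−21=-10≡16 → q
d(3): 3−21=-18≡8 → i
a(0): 0−21=-21≡5 → f
n(13): 13−21=-8≡18 → s
o(14): 14−21=-7≡19 → t
p(15): 15−21=-6≡20 → u
s(18): 18−21=-3≡23 → x
q(16): 16−21=-5≡21 → v
e(4): 4−21=-17≡9 → j
l(11): 11−21=-10≡16 → q
s(18): 18−21=-3≡23 → x

oqifstuxvjqx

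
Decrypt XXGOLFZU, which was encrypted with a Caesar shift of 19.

X(23): 23−19=4 → E
X(23): 23−19=4 → E
G(6): 6−19=-13≡13 → N
O(14): 14−19=-5≡21 → V
L(11): 11−19=-8≡18 → S
F(5): 5−19=-14≡12 → M
Z(25): 25−19=6 → G
U(20): 20−19=1 → B

EENVSMGB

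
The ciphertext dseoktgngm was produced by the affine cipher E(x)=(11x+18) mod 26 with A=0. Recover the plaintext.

The inverse of 11 mod 26 is 19, since 11·19=209≡1. Apply D(y)=19·(y−18) mod 26:
d(3): 19·(3−18)=-285≡1 → b
s(18): 19·(18−18)=0 → a
e(4): 19·(4−18)=-266≡20 → u
o(14): 19·(14−18)=-76≡2 → c
k(10): 19·(10−18)=-152≡4 → e
t(19): 19·(19−18)=19 → t
g(6): 19·(6−18)=-228≡6 → g
n(13): 19·(13−18)=-95≡9 → j
g(6): 19·(6−18)=-228≡6 → g
m(12): 19·(12−18)=-114≡16 → q

baucetgjgq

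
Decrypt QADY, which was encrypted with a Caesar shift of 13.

Q(16): 16−13=3 → D
A(0): 0−13=-13≡13 → N
D(3): 3−13=-10≡16 → Q
Y(24): 24−13=11 → L

DNQL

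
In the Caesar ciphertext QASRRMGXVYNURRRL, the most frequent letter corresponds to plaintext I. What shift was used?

The most frequent ciphertext letter is R (appears 5 times).
R is position 17; I is position 8.
Shift = 9.

9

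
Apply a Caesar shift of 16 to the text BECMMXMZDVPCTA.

B(1): 1+16=17 → R
E(4): 4+16=20 → U
C(2): 2+16=18 → S
M(12): 12+16=28≡2 → C
M(12): 12+16=28≡2 → C
X(23): 23+16=39≡13 → N
M(12): 12+16=28≡2 → C
Z(25): 25+16=41≡15 → P
D(3): 3+16=19 → T
V(21): 21+16=37≡11 → L
P(15): 15+16=31≡5 → F
C(2): 2+16=18 → S
T(19): 19+16=35≡9 → J
A(0): 0+16=16 → Q

RUSCCNCPTLFSJQ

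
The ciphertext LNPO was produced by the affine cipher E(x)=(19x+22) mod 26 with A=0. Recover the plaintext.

The inverse of 19 mod 26 is 11, since 19·11=209≡1. Apply D(y)=11·(y−22) mod 26:
L(11): 11·(11−22)=-121≡9 → J
N(13): 11·(13−22)=-99≡5 → F
P(15): 11·(15−22)=-77≡1 → B
O(14): 11·(14−22)=-88≡16 → Q

JFBQ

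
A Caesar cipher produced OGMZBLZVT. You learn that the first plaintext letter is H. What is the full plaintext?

HZFSUESOM

From the crib: O(14)−H(7)=7, so the shift is 7.
Subtract 7 from each ciphertext letter:
O(14): 14−7=7 → H
G(6): 6−7=-1≡25 → Z
M(12): 12−7=5 → F
Z(25): 25−7=18 → S
B(1): 1−7=-6≡20 → U
L(11): 11−7=4 → E
Z(25): 25−7=18 → S
V(21): 21−7=14 → O
T(19): 19−7=12 → M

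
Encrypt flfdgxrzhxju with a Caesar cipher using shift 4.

jpjhkbvdlbny

f(5): 5+4=9 → j
l(11): 11+4=15 → p
f(5): 5+4=9 → j
d(3): 3+4=7 → h
g(6): 6+4=10 → k
x(23): 23+4=27≡1 → b
r(17): 17+4=21 → v
z(25): 25+4=29≡3 → d
h(7): 7+4=11 → l
x(23): 23+4=27≡1 → b
j(9): 9+4=13 → n
u(20): 20+4=24 → y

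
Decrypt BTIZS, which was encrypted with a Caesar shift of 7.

B(1): 1−7=-6≡20 → U
T(19): 19−7=12 → M
I(8): 8−7=1 → B
Z(25): 25−7=18 → S
S(18): 18−7=11 → L

UMBSL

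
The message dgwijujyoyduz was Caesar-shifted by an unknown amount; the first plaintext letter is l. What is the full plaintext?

loeqrcrgwglch

From the crib: d(3)−l(11)=-8≡18, so the shift is 18.
Subtract 18 from each ciphertext letter:
d(3): 3−18=-15≡11 → l
g(6): 6−18=-12≡14 → o
w(22): 22−18=4 → e
i(8): 8−18=-10≡16 → q
j(9): 9−18=-9≡17 → r
u(20): 20−18=2 → c
j(9): 9−18=-9≡17 → r
y(24): 24−18=6 → g
o(14): 14−18=-4≡22 → w
y(24): 24−18=6 → g
d(3): 3−18=-15≡11 → l
u(20): 20−18=2 → c
z(25): 25−18=7 → h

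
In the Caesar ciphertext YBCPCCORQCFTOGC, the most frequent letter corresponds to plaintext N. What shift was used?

15

The most frequent ciphertext letter is C (appears 5 times).
C is position 2; N is position 13.
Shift = -11≡15.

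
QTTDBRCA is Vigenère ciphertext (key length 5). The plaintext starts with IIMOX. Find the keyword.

Subtract each crib letter from the matching ciphertext letter (mod 26):
Q(16)−I(8)=8 → I
T(19)−I(8)=11 → L
T(19)−M(12)=7 → H
D(3)−O(14)=-11≡15 → P
B(1)−X(23)=-22≡4 → E

ILHPE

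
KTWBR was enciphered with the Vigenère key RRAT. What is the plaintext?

Repeat the key across the ciphertext: RRATR
K(10)−R(17): -7≡19 → T
T(19)−R(17): 2 → C
W(22)−A(0): 22 → W
B(1)−T(19): -18≡8 → I
R(17)−R(17): 0 → A

TCWIA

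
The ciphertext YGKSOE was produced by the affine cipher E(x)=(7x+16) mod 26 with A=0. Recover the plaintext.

QGOEWC

The inverse of 7 mod 26 is 15, since 7·15=105≡1. Apply D(y)=15·(y−16) mod 26:
Y(24): 15·(24−16)=120≡16 → Q
G(6): 15·(6−16)=-150≡6 → G
K(10): 15·(10−16)=-90≡14 → O
S(18): 15·(18−16)=30≡4 → E
O(14): 15·(14−16)=-30≡22 → W
E(4): 15·(4−16)=-180≡2 → C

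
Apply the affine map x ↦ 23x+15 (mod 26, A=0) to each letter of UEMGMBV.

HDFXFME

U(20): 23·20+15=475≡7 → H
E(4): 23·4+15=107≡3 → D
M(12): 23·12+15=291≡5 → F
G(6): 23·6+15=153≡23 → X
M(12): 23·12+15=291≡5 → F
B(1): 23·1+15=38≡12 → M
V(21): 23·21+15=498≡4 → E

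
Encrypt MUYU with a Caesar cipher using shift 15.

M(12): 12+15=27≡1 → B
U(20): 20+15=35≡9 → J
Y(24): 24+15=39≡13 → N
U(20): 20+15=35≡9 → J

BJNJ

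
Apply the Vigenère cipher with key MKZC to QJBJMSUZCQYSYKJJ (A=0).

CTALYCTBOAXUKUIL

Repeat the key across the message: MKZCMKZCMKZCMKZC
Q(16)+M(12): 28≡2 → C
J(9)+K(10): 19 → T
B(1)+Z(25): 26≡0 → A
J(9)+C(2): 11 → L
M(12)+M(12): 24 → Y
S(18)+K(10): 28≡2 → C
U(20)+Z(25): 45≡19 → T
Z(25)+C(2): 27≡1 → B
C(2)+M(12): 14 → O
Q(16)+K(10): 26≡0 → A
Y(24)+Z(25): 49≡23 → X
S(18)+C(2): 20 → U
Y(24)+M(12): 36≡10 → K
K(10)+K(10): 20 → U
J(9)+Z(25): 34≡8 → I
J(9)+C(2): 11 → L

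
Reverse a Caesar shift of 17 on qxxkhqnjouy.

q(16): 16−17=-1≡25 → z
x(23): 23−17=6 → g
x(23): 23−17=6 → g
k(10): 10−17=-7≡19 → t
h(7): 7−17=-10≡16 → q
q(16): 16−17=-1≡25 → z
n(13): 13−17=-4≡22 → w
j(9): 9−17=-8≡18 → s
o(14): 14−17=-3≡23 → x
u(20): 20−17=3 → d
y(24): 24−17=7 → h

zggtqzwsxdh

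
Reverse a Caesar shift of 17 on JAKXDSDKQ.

J(9): 9−17=-8≡18 → S
A(0): 0−17=-17≡9 → J
K(10): 10−17=-7≡19 → T
X(23): 23−17=6 → G
D(3): 3−17=-14≡12 → M
S(18): 18−17=1 → B
D(3): 3−17=-14≡12 → M
K(10): 10−17=-7≡19 → T
Q(16): 16−17=-1≡25 → Z

SJTGMBMTZ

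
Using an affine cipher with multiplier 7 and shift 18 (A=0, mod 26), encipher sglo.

s(18): 7·18+18=144≡14 → o
g(6): 7·6+18=60≡8 → i
l(11): 7·11+18=95≡17 → r
o(14): 7·14+18=116≡12 → m

oirm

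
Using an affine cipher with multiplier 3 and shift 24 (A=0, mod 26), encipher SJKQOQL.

AZCUOUF

S(18): 3·18+24=78≡0 → A
J(9): 3·9+24=51≡25 → Z
K(10): 3·10+24=54≡2 → C
Q(16): 3·16+24=72≡20 → U
O(14): 3·14+24=66≡14 → O
Q(16): 3·16+24=72≡20 → U
L(11): 3·11+24=57≡5 → F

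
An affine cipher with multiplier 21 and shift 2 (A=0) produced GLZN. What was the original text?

The inverse of 21 mod 26 is 5, since 21·5=105≡1. Apply D(y)=5·(y−2) mod 26:
G(6): 5·(6−2)=20 → U
L(11): 5·(11−2)=45≡19 → T
Z(25): 5·(25−2)=115≡11 → L
N(13): 5·(13−2)=55≡3 → D

UTLD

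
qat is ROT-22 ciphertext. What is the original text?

q(16): 16−22=-6≡20 → u
a(0): 0−22=-22≡4 → e
t(19): 19−22=-3≡23 → x

uex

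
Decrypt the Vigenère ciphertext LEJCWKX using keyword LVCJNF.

Repeat the key across the ciphertext: LVCJNFL
L(11)−L(11): 0 → A
E(4)−V(21): -17≡9 → J
J(9)−C(2): 7 → H
C(2)−J(9): -7≡19 → T
W(22)−N(13): 9 → J
K(10)−F(5): 5 → F
X(23)−L(11): 12 → M

AJHTJFM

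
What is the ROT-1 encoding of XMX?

X(23): 23+1=24 → Y
M(12): 12+1=13 → N
X(23): 23+1=24 → Y

YNY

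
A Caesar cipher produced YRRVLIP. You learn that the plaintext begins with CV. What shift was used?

From the crib: Y(24)−C(2)=22, so the shift is 22.

22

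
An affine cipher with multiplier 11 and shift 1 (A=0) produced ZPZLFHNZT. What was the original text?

The inverse of 11 mod 26 is 19, since 11·19=209≡1. Apply D(y)=19·(y−1) mod 26:
Z(25): 19·(25−1)=456≡14 → O
P(15): 19·(15−1)=266≡6 → G
Z(25): 19·(25−1)=456≡14 → O
L(11): 19·(11−1)=190≡8 → I
F(5): 19·(5−1)=76≡24 → Y
H(7): 19·(7−1)=114≡10 → K
N(13): 19·(13−1)=228≡20 → U
Z(25): 19·(25−1)=456≡14 → O
T(19): 19·(19−1)=342≡4 → E

OGOIYKUOE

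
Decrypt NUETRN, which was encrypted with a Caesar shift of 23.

N(13): 13−23=-10≡16 → Q
U(20): 20−23=-3≡23 → X
E(4): 4−23=-19≡7 → H
T(19): 19−23=-4≡22 → W
R(17): 17−23=-6≡20 → U
N(13): 13−23=-10≡16 → Q

QXHWUQ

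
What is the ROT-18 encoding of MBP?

ETH

M(12): 12+18=30≡4 → E
B(1): 1+18=19 → T
P(15): 15+18=33≡7 → H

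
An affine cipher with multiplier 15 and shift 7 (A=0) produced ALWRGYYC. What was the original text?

The inverse of 15 mod 26 is 7, since 15·7=105≡1. Apply D(y)=7·(y−7) mod 26:
A(0): 7·(0−7)=-49≡3 → D
L(11): 7·(11−7)=28≡2 → C
W(22): 7·(22−7)=105≡1 → B
R(17): 7·(17−7)=70≡18 → S
G(6): 7·(6−7)=-7≡19 → T
Y(24): 7·(24−7)=119≡15 → P
Y(24): 7·(24−7)=119≡15 → P
C(2): 7·(2−7)=-35≡17 → R

DCBSTPPR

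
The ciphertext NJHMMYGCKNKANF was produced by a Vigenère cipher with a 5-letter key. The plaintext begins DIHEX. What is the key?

Subtract each crib letter from the matching ciphertext letter (mod 26):
N(13)−D(3)=10 → K
J(9)−I(8)=1 → B
H(7)−H(7)=0 → A
M(12)−E(4)=8 → I
M(12)−X(23)=-11≡15 → P

KBAIP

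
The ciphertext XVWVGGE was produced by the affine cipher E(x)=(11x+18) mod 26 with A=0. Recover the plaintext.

RFYFGGU

The inverse of 11 mod 26 is 19, since 11·19=209≡1. Apply D(y)=19·(y−18) mod 26:
X(23): 19·(23−18)=95≡17 → R
V(21): 19·(21−18)=57≡5 → F
W(22): 19·(22−18)=76≡24 → Y
V(21): 19·(21−18)=57≡5 → F
G(6): 19·(6−18)=-228≡6 → G
G(6): 19·(6−18)=-228≡6 → G
E(4): 19·(4−18)=-266≡20 → U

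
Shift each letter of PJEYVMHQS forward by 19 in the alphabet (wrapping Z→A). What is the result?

ICXROFAJL

P(15): 15+19=34≡8 → I
J(9): 9+19=28≡2 → C
E(4): 4+19=23 → X
Y(24): 24+19=43≡17 → R
V(21): 21+19=40≡14 → O
M(12): 12+19=31≡5 → F
H(7): 7+19=26≡0 → A
Q(16): 16+19=35≡9 → J
S(18): 18+19=37≡11 → L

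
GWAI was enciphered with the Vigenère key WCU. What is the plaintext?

Repeat the key across the ciphertext: WCUW
G(6)−W(22): -16≡10 → K
W(22)−C(2): 20 → U
A(0)−U(20): -20≡6 → G
I(8)−W(22): -14≡12 → M

KUGM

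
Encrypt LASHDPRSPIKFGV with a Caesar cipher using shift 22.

L(11): 11+22=33≡7 → H
A(0): 0+22=22 → W
S(18): 18+22=40≡14 → O
H(7): 7+22=29≡3 → D
D(3): 3+22=25 → Z
P(15): 15+22=37≡11 → L
R(17): 17+22=39≡13 → N
S(18): 18+22=40≡14 → O
P(15): 15+22=37≡11 → L
I(8): 8+22=30≡4 → E
K(10): 10+22=32≡6 → G
F(5): 5+22=27≡1 → B
G(6): 6+22=28≡2 → C
V(21): 21+22=43≡17 → R

HWODZLNOLEGBCR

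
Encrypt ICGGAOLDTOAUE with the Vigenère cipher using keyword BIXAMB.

JKDGMPMLQOMVF

Repeat the key across the message: BIXAMBBIXAMBB
I(8)+B(1): 9 → J
C(2)+I(8): 10 → K
G(6)+X(23): 29≡3 → D
G(6)+A(0): 6 → G
A(0)+M(12): 12 → M
O(14)+B(1): 15 → P
L(11)+B(1): 12 → M
D(3)+I(8): 11 → L
T(19)+X(23): 42≡16 → Q
O(14)+A(0): 14 → O
A(0)+M(12): 12 → M
U(20)+B(1): 21 → V
E(4)+B(1): 5 → F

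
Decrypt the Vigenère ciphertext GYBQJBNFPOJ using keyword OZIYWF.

Repeat the key across the ciphertext: OZIYWFOZIYW
G(6)−O(14): -8≡18 → S
Y(24)−Z(25): -1≡25 → Z
B(1)−I(8): -7≡19 → T
Q(16)−Y(24): -8≡18 → S
J(9)−W(22): -13≡13 → N
B(1)−F(5): -4≡22 → W
N(13)−O(14): -1≡25 → Z
F(5)−Z(25): -20≡6 → G
P(15)−I(8): 7 → H
O(14)−Y(24): -10≡16 → Q
J(9)−W(22): -13≡13 → N

SZTSNWZGHQN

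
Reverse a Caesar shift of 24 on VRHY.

XTJA

V(21): 21−24=-3≡23 → X
R(17): 17−24=-7≡19 → T
H(7): 7−24=-17≡9 → J
Y(24): 24−24=0 → A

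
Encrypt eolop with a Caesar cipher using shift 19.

e(4): 4+19=23 → x
o(14): 14+19=33≡7 → h
l(11): 11+19=30≡4 → e
o(14): 14+19=33≡7 → h
p(15): 15+19=34≡8 → i

xhehi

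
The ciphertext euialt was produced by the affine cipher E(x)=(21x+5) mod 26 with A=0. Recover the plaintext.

vxpbes

The inverse of 21 mod 26 is 5, since 21·5=105≡1. Apply D(y)=5·(y−5) mod 26:
e(4): 5·(4−5)=-5≡21 → v
u(20): 5·(20−5)=75≡23 → x
i(8): 5·(8−5)=15 → p
a(0): 5·(0−5)=-25≡1 → b
l(11): 5·(11−5)=30≡4 → e
t(19): 5·(19−5)=70≡18 → s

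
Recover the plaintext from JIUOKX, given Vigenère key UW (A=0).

PMASQB

Repeat the key across the ciphertext: UWUWUW
J(9)−U(20): -11≡15 → P
I(8)−W(22): -14≡12 → M
U(20)−U(20): 0 → A
O(14)−W(22): -8≡18 → S
K(10)−U(20): -10≡16 → Q
X(23)−W(22): 1 → B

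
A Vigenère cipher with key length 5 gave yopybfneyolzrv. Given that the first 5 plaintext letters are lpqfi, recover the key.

nzztt

Subtract each crib letter from the matching ciphertext letter (mod 26):
y(24)−l(11)=13 → n
o(14)−p(15)=-1≡25 → z
p(15)−q(16)=-1≡25 → z
y(24)−f(5)=19 → t
b(1)−i(8)=-7≡19 → t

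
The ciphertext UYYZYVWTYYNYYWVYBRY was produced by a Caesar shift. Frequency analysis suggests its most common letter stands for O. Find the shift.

10

The most frequent ciphertext letter is Y (appears 9 times).
Y is position 24; O is position 14.
Shift = 10.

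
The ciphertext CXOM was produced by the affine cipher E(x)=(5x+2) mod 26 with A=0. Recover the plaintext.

AZSC

The inverse of 5 mod 26 is 21, since 5·21=105≡1. Apply D(y)=21·(y−2) mod 26:
C(2): 21·(2−2)=0 → A
X(23): 21·(23−2)=441≡25 → Z
O(14): 21·(14−2)=252≡18 → S
M(12): 21·(12−2)=210≡2 → C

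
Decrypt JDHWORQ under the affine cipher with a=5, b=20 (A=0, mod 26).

The inverse of 5 mod 26 is 21, since 5·21=105≡1. Apply D(y)=21·(y−20) mod 26:
J(9): 21·(9−20)=-231≡3 → D
D(3): 21·(3−20)=-357≡7 → H
H(7): 21·(7−20)=-273≡13 → N
W(22): 21·(22−20)=42≡16 → Q
O(14): 21·(14−20)=-126≡4 → E
R(17): 21·(17−20)=-63≡15 → P
Q(16): 21·(16−20)=-84≡20 → U

DHNQEPU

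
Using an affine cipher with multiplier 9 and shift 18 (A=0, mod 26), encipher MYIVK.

WAMZE

M(12): 9·12+18=126≡22 → W
Y(24): 9·24+18=234≡0 → A
I(8): 9·8+18=90≡12 → M
V(21): 9·21+18=207≡25 → Z
K(10): 9·10+18=108≡4 → E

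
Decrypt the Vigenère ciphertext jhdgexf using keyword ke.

zdtcutv

Repeat the key across the ciphertext: kekekek
j(9)−k(10): -1≡25 → z
h(7)−e(4): 3 → d
d(3)−k(10): -7≡19 → t
g(6)−e(4): 2 → c
e(4)−k(10): -6≡20 → u
x(23)−e(4): 19 → t
f(5)−k(10): -5≡21 → v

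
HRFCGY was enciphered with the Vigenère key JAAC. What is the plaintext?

YRFAXY

Repeat the key across the ciphertext: JAACJA
H(7)−J(9): -2≡24 → Y
R(17)−A(0): 17 → R
F(5)−A(0): 5 → F
C(2)−C(2): 0 → A
G(6)−J(9): -3≡23 → X
Y(24)−A(0): 24 → Y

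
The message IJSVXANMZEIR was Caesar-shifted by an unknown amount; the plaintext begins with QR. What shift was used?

From the crib: I(8)−Q(16)=-8≡18, so the shift is 18.

18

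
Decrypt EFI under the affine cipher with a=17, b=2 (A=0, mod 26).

The inverse of 17 mod 26 is 23, since 17·23=391≡1. Apply D(y)=23·(y−2) mod 26:
E(4): 23·(4−2)=46≡20 → U
F(5): 23·(5−2)=69≡17 → R
I(8): 23·(8−2)=138≡8 → I

URI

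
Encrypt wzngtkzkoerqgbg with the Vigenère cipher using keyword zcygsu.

vblmleymmkjkfde

Repeat the key across the message: zcygsuzcygsuzcy
w(22)+z(25): 47≡21 → v
z(25)+c(2): 27≡1 → b
n(13)+y(24): 37≡11 → l
g(6)+g(6): 12 → m
t(19)+s(18): 37≡11 → l
k(10)+u(20): 30≡4 → e
z(25)+z(25): 50≡24 → y
k(10)+c(2): 12 → m
o(14)+y(24): 38≡12 → m
e(4)+g(6): 10 → k
r(17)+s(18): 35≡9 → j
q(16)+u(20): 36≡10 → k
g(6)+z(25): 31≡5 → f
b(1)+c(2): 3 → d
g(6)+y(24): 30≡4 → e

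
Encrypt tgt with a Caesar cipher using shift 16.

t(19): 19+16=35≡9 → j
g(6): 6+16=22 → w
t(19): 19+16=35≡9 → j

jwj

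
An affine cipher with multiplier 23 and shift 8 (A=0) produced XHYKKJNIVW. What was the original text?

VJMIIRHANE

The inverse of 23 mod 26 is 17, since 23·17=391≡1. Apply D(y)=17·(y−8) mod 26:
X(23): 17·(23−8)=255≡21 → V
H(7): 17·(7−8)=-17≡9 → J
Y(24): 17·(24−8)=272≡12 → M
K(10): 17·(10−8)=34≡8 → I
K(10): 17·(10−8)=34≡8 → I
J(9): 17·(9−8)=17 → R
N(13): 17·(13−8)=85≡7 → H
I(8): 17·(8−8)=0 → A
V(21): 17·(21−8)=221≡13 → N
W(22): 17·(22−8)=238≡4 → E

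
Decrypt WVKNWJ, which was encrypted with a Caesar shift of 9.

NMBENA

W(22): 22−9=13 → N
V(21): 21−9=12 → M
K(10): 10−9=1 → B
N(13): 13−9=4 → E
W(22): 22−9=13 → N
J(9): 9−9=0 → A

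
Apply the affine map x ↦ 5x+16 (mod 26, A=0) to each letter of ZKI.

Z(25): 5·25+16=141≡11 → L
K(10): 5·10+16=66≡14 → O
I(8): 5·8+16=56≡4 → E

LOE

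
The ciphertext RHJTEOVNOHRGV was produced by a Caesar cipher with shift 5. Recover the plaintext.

R(17): 17−5=12 → M
H(7): 7−5=2 → C
J(9): 9−5=4 → E
T(19): 19−5=14 → O
E(4): 4−5=-1≡25 → Z
O(14): 14−5=9 → J
V(21): 21−5=16 → Q
N(13): 13−5=8 → I
O(14): 14−5=9 → J
H(7): 7−5=2 → C
R(17): 17−5=12 → M
G(6): 6−5=1 → B
V(21): 21−5=16 → Q

MCEOZJQIJCMBQ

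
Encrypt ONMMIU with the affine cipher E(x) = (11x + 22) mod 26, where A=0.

O(14): 11·14+22=176≡20 → U
N(13): 11·13+22=165≡9 → J
M(12): 11·12+22=154≡24 → Y
M(12): 11·12+22=154≡24 → Y
I(8): 11·8+22=110≡6 → G
U(20): 11·20+22=242≡8 → I

UJYYGI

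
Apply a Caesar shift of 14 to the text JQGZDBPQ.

J(9): 9+14=23 → X
Q(16): 16+14=30≡4 → E
G(6): 6+14=20 → U
Z(25): 25+14=39≡13 → N
D(3): 3+14=17 → R
B(1): 1+14=15 → P
P(15): 15+14=29≡3 → D
Q(16): 16+14=30≡4 → E

XEUNRPDE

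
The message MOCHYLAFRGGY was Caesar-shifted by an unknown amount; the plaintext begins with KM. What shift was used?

From the crib: M(12)−K(10)=2, so the shift is 2.

2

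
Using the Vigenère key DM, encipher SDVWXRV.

VPYIADY

Repeat the key across the message: DMDMDMD
S(18)+D(3): 21 → V
D(3)+M(12): 15 → P
V(21)+D(3): 24 → Y
W(22)+M(12): 34≡8 → I
X(23)+D(3): 26≡0 → A
R(17)+M(12): 29≡3 → D
V(21)+D(3): 24 → Y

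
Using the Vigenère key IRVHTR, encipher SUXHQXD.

Repeat the key across the message: IRVHTRI
S(18)+I(8): 26≡0 → A
U(20)+R(17): 37≡11 → L
X(23)+V(21): 44≡18 → S
H(7)+H(7): 14 → O
Q(16)+T(19): 35≡9 → J
X(23)+R(17): 40≡14 → O
D(3)+I(8): 11 → L

ALSOJOL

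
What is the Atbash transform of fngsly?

f(5) → u(20)
n(13) → m(12)
g(6) → t(19)
s(18) → h(7)
l(11) → o(14)
y(24) → b(1)

umthob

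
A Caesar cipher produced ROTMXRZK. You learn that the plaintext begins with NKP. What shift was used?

4

From the crib: R(17)−N(13)=4, so the shift is 4.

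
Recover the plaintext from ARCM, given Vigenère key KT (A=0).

QYST

Repeat the key across the ciphertext: KTKT
A(0)−K(10): -10≡16 → Q
R(17)−T(19): -2≡24 → Y
C(2)−K(10): -8≡18 → S
M(12)−T(19): -7≡19 → T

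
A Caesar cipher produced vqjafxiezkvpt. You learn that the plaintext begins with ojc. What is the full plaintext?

From the crib: v(21)−o(14)=7, so the shift is 7.
Subtract 7 from each ciphertext letter:
v(21): 21−7=14 → o
q(16): 16−7=9 → j
j(9): 9−7=2 → c
a(0): 0−7=-7≡19 → t
f(5): 5−7=-2≡24 → y
x(23): 23−7=16 → q
i(8): 8−7=1 → b
e(4): 4−7=-3≡23 → x
z(25): 25−7=18 → s
k(10): 10−7=3 → d
v(21): 21−7=14 → o
p(15): 15−7=8 → i
t(19): 19−7=12 → m

ojctyqbxsdoim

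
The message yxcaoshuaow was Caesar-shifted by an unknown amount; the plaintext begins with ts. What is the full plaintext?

tsxvjncpvjr

From the crib: y(24)−t(19)=5, so the shift is 5.
Subtract 5 from each ciphertext letter:
y(24): 24−5=19 → t
x(23): 23−5=18 → s
c(2): 2−5=-3≡23 → x
a(0): 0−5=-5≡21 → v
o(14): 14−5=9 → j
s(18): 18−5=13 → n
h(7): 7−5=2 → c
u(20): 20−5=15 → p
a(0): 0−5=-5≡21 → v
o(14): 14−5=9 → j
w(22): 22−5=17 → r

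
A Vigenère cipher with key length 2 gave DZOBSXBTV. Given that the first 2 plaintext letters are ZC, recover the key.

Subtract each crib letter from the matching ciphertext letter (mod 26):
D(3)−Z(25)=-22≡4 → E
Z(25)−C(2)=23 → X

EX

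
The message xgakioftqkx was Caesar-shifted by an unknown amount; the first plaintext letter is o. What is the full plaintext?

oxrbzfwkhbo

From the crib: x(23)−o(14)=9, so the shift is 9.
Subtract 9 from each ciphertext letter:
x(23): 23−9=14 → o
g(6): 6−9=-3≡23 → x
a(0): 0−9=-9≡17 → r
k(10): 10−9=1 → b
i(8): 8−9=-1≡25 → z
o(14): 14−9=5 → f
f(5): 5−9=-4≡22 → w
t(19): 19−9=10 → k
q(16): 16−9=7 → h
k(10): 10−9=1 → b
x(23): 23−9=14 → o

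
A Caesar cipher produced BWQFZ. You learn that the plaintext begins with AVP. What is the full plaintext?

From the crib: B(1)−A(0)=1, so the shift is 1.
Subtract 1 from each ciphertext letter:
B(1): 1−1=0 → A
W(22): 22−1=21 → V
Q(16): 16−1=15 → P
F(5): 5−1=4 → E
Z(25): 25−1=24 → Y

AVPEY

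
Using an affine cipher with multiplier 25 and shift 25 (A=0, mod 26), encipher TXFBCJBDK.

T(19): 25·19+25=500≡6 → G
X(23): 25·23+25=600≡2 → C
F(5): 25·5+25=150≡20 → U
B(1): 25·1+25=50≡24 → Y
C(2): 25·2+25=75≡23 → X
J(9): 25·9+25=250≡16 → Q
B(1): 25·1+25=50≡24 → Y
D(3): 25·3+25=100≡22 → W
K(10): 25·10+25=275≡15 → P

GCUYXQYWP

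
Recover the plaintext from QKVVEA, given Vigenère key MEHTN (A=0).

EGOCRO

Repeat the key across the ciphertext: MEHTNM
Q(16)−M(12): 4 → E
K(10)−E(4): 6 → G
V(21)−H(7): 14 → O
V(21)−T(19): 2 → C
E(4)−N(13): -9≡17 → R
A(0)−M(12): -12≡14 → O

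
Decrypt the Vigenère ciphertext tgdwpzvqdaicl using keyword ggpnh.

Repeat the key across the ciphertext: ggpnhggpnhggp
t(19)−g(6): 13 → n
g(6)−g(6): 0 → a
d(3)−p(15): -12≡14 → o
w(22)−n(13): 9 → j
p(15)−h(7): 8 → i
z(25)−g(6): 19 → t
v(21)−g(6): 15 → p
q(16)−p(15): 1 → b
d(3)−n(13): -10≡16 → q
a(0)−h(7): -7≡19 → t
i(8)−g(6): 2 → c
c(2)−g(6): -4≡22 → w
l(11)−p(15): -4≡22 → w

naojitpbqtcww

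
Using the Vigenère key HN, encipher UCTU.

Repeat the key across the message: HNHN
U(20)+H(7): 27≡1 → B
C(2)+N(13): 15 → P
T(19)+H(7): 26≡0 → A
U(20)+N(13): 33≡7 → H

BPAH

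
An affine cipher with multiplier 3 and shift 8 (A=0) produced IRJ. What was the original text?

ADJ

The inverse of 3 mod 26 is 9, since 3·9=27≡1. Apply D(y)=9·(y−8) mod 26:
I(8): 9·(8−8)=0 → A
R(17): 9·(17−8)=81≡3 → D
J(9): 9·(9−8)=9 → J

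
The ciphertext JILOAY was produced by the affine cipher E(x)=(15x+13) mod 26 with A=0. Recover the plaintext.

The inverse of 15 mod 26 is 7, since 15·7=105≡1. Apply D(y)=7·(y−13) mod 26:
J(9): 7·(9−13)=-28≡24 → Y
I(8): 7·(8−13)=-35≡17 → R
L(11): 7·(11−13)=-14≡12 → M
O(14): 7·(14−13)=7 → H
A(0): 7·(0−13)=-91≡13 → N
Y(24): 7·(24−13)=77≡25 → Z

YRMHNZ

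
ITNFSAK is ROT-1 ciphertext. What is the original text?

I(8): 8−1=7 → H
T(19): 19−1=18 → S
N(13): 13−1=12 → M
F(5): 5−1=4 → E
S(18): 18−1=17 → R
A(0): 0−1=-1≡25 → Z
K(10): 10−1=9 → J

HSMERZJ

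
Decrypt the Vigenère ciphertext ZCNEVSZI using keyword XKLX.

Repeat the key across the ciphertext: XKLXXKLX
Z(25)−X(23): 2 → C
C(2)−K(10): -8≡18 → S
N(13)−L(11): 2 → C
E(4)−X(23): -19≡7 → H
V(21)−X(23): -2≡24 → Y
S(18)−K(10): 8 → I
Z(25)−L(11): 14 → O
I(8)−X(23): -15≡11 → L

CSCHYIOL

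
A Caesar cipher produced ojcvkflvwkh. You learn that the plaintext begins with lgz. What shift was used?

3

From the crib: o(14)−l(11)=3, so the shift is 3.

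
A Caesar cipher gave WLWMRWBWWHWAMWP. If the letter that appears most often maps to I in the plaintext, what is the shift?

The most frequent ciphertext letter is W (appears 7 times).
W is position 22; I is position 8.
Shift = 14.

14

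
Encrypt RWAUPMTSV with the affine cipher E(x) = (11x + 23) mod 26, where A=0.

CFXJGZYNU

R(17): 11·17+23=210≡2 → C
W(22): 11·22+23=265≡5 → F
A(0): 11·0+23=23 → X
U(20): 11·20+23=243≡9 → J
P(15): 11·15+23=188≡6 → G
M(12): 11·12+23=155≡25 → Z
T(19): 11·19+23=232≡24 → Y
S(18): 11·18+23=221≡13 → N
V(21): 11·21+23=254≡20 → U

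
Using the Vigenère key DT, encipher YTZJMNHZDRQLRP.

BMCCPGKSGKTEUI

Repeat the key across the message: DTDTDTDTDTDTDT
Y(24)+D(3): 27≡1 → B
T(19)+T(19): 38≡12 → M
Z(25)+D(3): 28≡2 → C
J(9)+T(19): 28≡2 → C
M(12)+D(3): 15 → P
N(13)+T(19): 32≡6 → G
H(7)+D(3): 10 → K
Z(25)+T(19): 44≡18 → S
D(3)+D(3): 6 → G
R(17)+T(19): 36≡10 → K
Q(16)+D(3): 19 → T
L(11)+T(19): 30≡4 → E
R(17)+D(3): 20 → U
P(15)+T(19): 34≡8 → I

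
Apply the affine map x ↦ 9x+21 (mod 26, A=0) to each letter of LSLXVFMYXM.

L(11): 9·11+21=120≡16 → Q
S(18): 9·18+21=183≡1 → B
L(11): 9·11+21=120≡16 → Q
X(23): 9·23+21=228≡20 → U
V(21): 9·21+21=210≡2 → C
F(5): 9·5+21=66≡14 → O
M(12): 9·12+21=129≡25 → Z
Y(24): 9·24+21=237≡3 → D
X(23): 9·23+21=228≡20 → U
M(12): 9·12+21=129≡25 → Z

QBQUCOZDUZ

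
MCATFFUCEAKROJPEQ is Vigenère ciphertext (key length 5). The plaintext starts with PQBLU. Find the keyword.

Subtract each crib letter from the matching ciphertext letter (mod 26):
M(12)−P(15)=-3≡23 → X
C(2)−Q(16)=-14≡12 → M
A(0)−B(1)=-1≡25 → Z
T(19)−L(11)=8 → I
F(5)−U(20)=-15≡11 → L

XMZIL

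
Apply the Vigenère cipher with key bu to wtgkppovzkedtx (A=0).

Repeat the key across the message: bububububububu
w(22)+b(1): 23 → x
t(19)+u(20): 39≡13 → n
g(6)+b(1): 7 → h
k(10)+u(20): 30≡4 → e
p(15)+b(1): 16 → q
p(15)+u(20): 35≡9 → j
o(14)+b(1): 15 → p
v(21)+u(20): 41≡15 → p
z(25)+b(1): 26≡0 → a
k(10)+u(20): 30≡4 → e
e(4)+b(1): 5 → f
d(3)+u(20): 23 → x
t(19)+b(1): 20 → u
x(23)+u(20): 43≡17 → r

xnheqjppaefxur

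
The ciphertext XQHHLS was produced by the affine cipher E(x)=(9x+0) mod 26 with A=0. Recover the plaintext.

RWVVHC

The inverse of 9 mod 26 is 3, since 9·3=27≡1. Apply D(y)=3·(y−0) mod 26:
X(23): 3·(23−0)=69≡17 → R
Q(16): 3·(16−0)=48≡22 → W
H(7): 3·(7−0)=21 → V
H(7): 3·(7−0)=21 → V
L(11): 3·(11−0)=33≡7 → H
S(18): 3·(18−0)=54≡2 → C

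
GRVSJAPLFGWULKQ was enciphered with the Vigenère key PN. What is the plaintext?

Repeat the key across the ciphertext: PNPNPNPNPNPNPNP
G(6)−P(15): -9≡17 → R
R(17)−N(13): 4 → E
V(21)−P(15): 6 → G
S(18)−N(13): 5 → F
J(9)−P(15): -6≡20 → U
A(0)−N(13): -13≡13 → N
P(15)−P(15): 0 → A
L(11)−N(13): -2≡24 → Y
F(5)−P(15): -10≡16 → Q
G(6)−N(13): -7≡19 → T
W(22)−P(15): 7 → H
U(20)−N(13): 7 → H
L(11)−P(15): -4≡22 → W
K(10)−N(13): -3≡23 → X
Q(16)−P(15): 1 → B

REGFUNAYQTHHWXB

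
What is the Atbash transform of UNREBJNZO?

FMIVYQMAL

U(20) → F(5)
N(13) → M(12)
R(17) → I(8)
E(4) → V(21)
B(1) → Y(24)
J(9) → Q(16)
N(13) → M(12)
Z(25) → A(0)
O(14) → L(11)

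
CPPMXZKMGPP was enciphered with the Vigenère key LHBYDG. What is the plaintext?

Repeat the key across the ciphertext: LHBYDGLHBYD
C(2)−L(11): -9≡17 → R
P(15)−H(7): 8 → I
P(15)−B(1): 14 → O
M(12)−Y(24): -12≡14 → O
X(23)−D(3): 20 → U
Z(25)−G(6): 19 → T
K(10)−L(11): -1≡25 → Z
M(12)−H(7): 5 → F
G(6)−B(1): 5 → F
P(15)−Y(24): -9≡17 → R
P(15)−D(3): 12 → M

RIOOUTZFFRM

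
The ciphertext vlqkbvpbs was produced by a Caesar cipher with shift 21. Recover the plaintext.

v(21): 21−21=0 → a
l(11): 11−21=-10≡16 → q
q(16): 16−21=-5≡21 → v
k(10): 10−21=-11≡15 → p
b(1): 1−21=-20≡6 → g
v(21): 21−21=0 → a
p(15): 15−21=-6≡20 → u
b(1): 1−21=-20≡6 → g
s(18): 18−21=-3≡23 → x

aqvpgaugx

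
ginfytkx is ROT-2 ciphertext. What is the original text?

g(6): 6−2=4 → e
i(8): 8−2=6 → g
n(13): 13−2=11 → l
f(5): 5−2=3 → d
y(24): 24−2=22 → w
t(19): 19−2=17 → r
k(10): 10−2=8 → i
x(23): 23−2=21 → v

egldwriv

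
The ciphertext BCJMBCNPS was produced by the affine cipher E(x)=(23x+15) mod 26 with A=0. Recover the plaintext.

WNCBWNSAZ

The inverse of 23 mod 26 is 17, since 23·17=391≡1. Apply D(y)=17·(y−15) mod 26:
B(1): 17·(1−15)=-238≡22 → W
C(2): 17·(2−15)=-221≡13 → N
J(9): 17·(9−15)=-102≡2 → C
M(12): 17·(12−15)=-51≡1 → B
B(1): 17·(1−15)=-238≡22 → W
C(2): 17·(2−15)=-221≡13 → N
N(13): 17·(13−15)=-34≡18 → S
P(15): 17·(15−15)=0 → A
S(18): 17·(18−15)=51≡25 → Z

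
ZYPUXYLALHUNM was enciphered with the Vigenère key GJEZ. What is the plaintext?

Repeat the key across the ciphertext: GJEZGJEZGJEZG
Z(25)−G(6): 19 → T
Y(24)−J(9): 15 → P
P(15)−E(4): 11 → L
U(20)−Z(25): -5≡21 → V
X(23)−G(6): 17 → R
Y(24)−J(9): 15 → P
L(11)−E(4): 7 → H
A(0)−Z(25): -25≡1 → B
L(11)−G(6): 5 → F
H(7)−J(9): -2≡24 → Y
U(20)−E(4): 16 → Q
N(13)−Z(25): -12≡14 → O
M(12)−G(6): 6 → G

TPLVRPHBFYQOG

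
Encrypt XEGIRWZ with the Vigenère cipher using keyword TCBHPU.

QGHPGQS

Repeat the key across the message: TCBHPUT
X(23)+T(19): 42≡16 → Q
E(4)+C(2): 6 → G
G(6)+B(1): 7 → H
I(8)+H(7): 15 → P
R(17)+P(15): 32≡6 → G
W(22)+U(20): 42≡16 → Q
Z(25)+T(19): 44≡18 → S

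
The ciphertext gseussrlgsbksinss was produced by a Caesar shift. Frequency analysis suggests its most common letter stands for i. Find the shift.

The most frequent ciphertext letter is s (appears 7 times).
s is position 18; i is position 8.
Shift = 10.

10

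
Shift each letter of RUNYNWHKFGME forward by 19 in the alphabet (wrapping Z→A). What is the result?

KNGRGPADYZFX

R(17): 17+19=36≡10 → K
U(20): 20+19=39≡13 → N
N(13): 13+19=32≡6 → G
Y(24): 24+19=43≡17 → R
N(13): 13+19=32≡6 → G
W(22): 22+19=41≡15 → P
H(7): 7+19=26≡0 → A
K(10): 10+19=29≡3 → D
F(5): 5+19=24 → Y
G(6): 6+19=25 → Z
M(12): 12+19=31≡5 → F
E(4): 4+19=23 → X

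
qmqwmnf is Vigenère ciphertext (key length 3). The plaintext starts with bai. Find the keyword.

pmi

Subtract each crib letter from the matching ciphertext letter (mod 26):
q(16)−b(1)=15 → p
m(12)−a(0)=12 → m
q(16)−i(8)=8 → i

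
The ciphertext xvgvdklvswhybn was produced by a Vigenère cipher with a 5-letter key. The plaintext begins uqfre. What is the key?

Subtract each crib letter from the matching ciphertext letter (mod 26):
x(23)−u(20)=3 → d
v(21)−q(16)=5 → f
g(6)−f(5)=1 → b
v(21)−r(17)=4 → e
d(3)−e(4)=-1≡25 → z

dfbez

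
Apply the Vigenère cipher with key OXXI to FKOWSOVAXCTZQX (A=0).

Repeat the key across the message: OXXIOXXIOXXIOX
F(5)+O(14): 19 → T
K(10)+X(23): 33≡7 → H
O(14)+X(23): 37≡11 → L
W(22)+I(8): 30≡4 → E
S(18)+O(14): 32≡6 → G
O(14)+X(23): 37≡11 → L
V(21)+X(23): 44≡18 → S
A(0)+I(8): 8 → I
X(23)+O(14): 37≡11 → L
C(2)+X(23): 25 → Z
T(19)+X(23): 42≡16 → Q
Z(25)+I(8): 33≡7 → H
Q(16)+O(14): 30≡4 → E
X(23)+X(23): 46≡20 → U

THLEGLSILZQHEU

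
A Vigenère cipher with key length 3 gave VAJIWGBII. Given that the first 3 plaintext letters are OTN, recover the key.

HHW

Subtract each crib letter from the matching ciphertext letter (mod 26):
V(21)−O(14)=7 → H
A(0)−T(19)=-19≡7 → H
J(9)−N(13)=-4≡22 → W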